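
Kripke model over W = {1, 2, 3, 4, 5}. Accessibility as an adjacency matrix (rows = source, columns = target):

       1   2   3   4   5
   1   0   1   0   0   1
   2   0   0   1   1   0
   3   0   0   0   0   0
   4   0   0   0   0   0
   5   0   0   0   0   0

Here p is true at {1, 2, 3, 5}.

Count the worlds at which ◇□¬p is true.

2

1: successors {2, 5}; □¬p there: 2:F, 5:T. ✓
2: successors {3, 4}; □¬p there: 3:T, 4:T. ✓
3: no successors, so ◇□¬p fails. ✗
4: no successors, so ◇□¬p fails. ✗
5: no successors, so ◇□¬p fails. ✗
Satisfying worlds: {1, 2}.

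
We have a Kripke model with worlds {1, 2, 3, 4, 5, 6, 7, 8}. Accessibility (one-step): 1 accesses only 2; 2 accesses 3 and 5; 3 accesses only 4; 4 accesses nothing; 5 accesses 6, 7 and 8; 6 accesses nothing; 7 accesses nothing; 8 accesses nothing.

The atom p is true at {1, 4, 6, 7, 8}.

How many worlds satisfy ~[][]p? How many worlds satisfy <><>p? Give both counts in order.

For ~[][]p:
1: [][]p is F. ✓
2: [][]p is T. ✗
3: [][]p is T. ✗
4: [][]p is T. ✗
5: [][]p is T. ✗
6: [][]p is T. ✗
7: [][]p is T. ✗
8: [][]p is T. ✗
— 1 world.
For <><>p:
1: successors {2}; <>p there: 2:F. ✗
2: successors {3, 5}; <>p there: 3:T, 5:T. ✓
3: successors {4}; <>p there: 4:F. ✗
4: no successors, so <><>p fails. ✗
5: successors {6, 7, 8}; <>p there: 6:F, 7:F, 8:F. ✗
6: no successors, so <><>p fails. ✗
7: no successors, so <><>p fails. ✗
8: no successors, so <><>p fails. ✗
— 1 world.

1 and 1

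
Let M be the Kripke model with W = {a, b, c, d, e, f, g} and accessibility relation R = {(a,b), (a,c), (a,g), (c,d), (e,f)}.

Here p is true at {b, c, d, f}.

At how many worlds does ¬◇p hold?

a: ◇p is T. ✗
b: ◇p is F. ✓
c: ◇p is T. ✗
d: ◇p is F. ✓
e: ◇p is T. ✗
f: ◇p is F. ✓
g: ◇p is F. ✓
Satisfying worlds: {b, d, f, g}.

4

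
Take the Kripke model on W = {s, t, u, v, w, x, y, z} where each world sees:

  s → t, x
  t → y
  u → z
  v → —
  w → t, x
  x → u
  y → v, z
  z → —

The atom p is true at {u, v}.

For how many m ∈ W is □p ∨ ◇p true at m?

4

s: □p is F, ◇p is F. ✗
t: □p is F, ◇p is F. ✗
u: □p is F, ◇p is F. ✗
v: □p is T, ◇p is F. ✓
w: □p is F, ◇p is F. ✗
x: □p is T, ◇p is T. ✓
y: □p is F, ◇p is T. ✓
z: □p is T, ◇p is F. ✓
Satisfying worlds: {v, x, y, z}.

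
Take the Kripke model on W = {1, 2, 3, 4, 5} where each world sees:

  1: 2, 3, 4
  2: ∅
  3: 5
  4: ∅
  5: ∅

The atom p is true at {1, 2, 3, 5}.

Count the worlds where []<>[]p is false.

1: successors {2, 3, 4}; <>[]p there: 2:F, 3:T, 4:F. ✗
2: no successors, so []<>[]p holds vacuously. ✓
3: successors {5}; <>[]p there: 5:F. ✗
4: no successors, so []<>[]p holds vacuously. ✓
5: no successors, so []<>[]p holds vacuously. ✓
Satisfying worlds: {2, 4, 5}.
So []<>[]p fails at the other 2 worlds.

2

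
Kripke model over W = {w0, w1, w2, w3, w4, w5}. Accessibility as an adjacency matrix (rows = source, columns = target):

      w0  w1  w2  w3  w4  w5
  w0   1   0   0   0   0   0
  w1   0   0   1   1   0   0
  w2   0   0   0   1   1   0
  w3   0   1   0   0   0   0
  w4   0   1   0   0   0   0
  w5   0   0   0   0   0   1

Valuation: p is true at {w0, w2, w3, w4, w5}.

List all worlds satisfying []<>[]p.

{w0, w2, w3, w4, w5}

w0: successors {w0}; <>[]p there: w0:T. ✓
w1: successors {w2, w3}; <>[]p there: w2:F, w3:T. ✗
w2: successors {w3, w4}; <>[]p there: w3:T, w4:T. ✓
w3: successors {w1}; <>[]p there: w1:T. ✓
w4: successors {w1}; <>[]p there: w1:T. ✓
w5: successors {w5}; <>[]p there: w5:T. ✓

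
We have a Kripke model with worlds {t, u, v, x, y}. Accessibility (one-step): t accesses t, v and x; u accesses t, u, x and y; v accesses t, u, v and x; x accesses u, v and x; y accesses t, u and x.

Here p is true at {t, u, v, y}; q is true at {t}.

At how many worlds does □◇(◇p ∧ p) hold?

t: successors {t, v, x}; ◇(◇p ∧ p) there: t:T, v:T, x:T. ✓
u: successors {t, u, x, y}; ◇(◇p ∧ p) there: t:T, u:T, x:T, y:T. ✓
v: successors {t, u, v, x}; ◇(◇p ∧ p) there: t:T, u:T, v:T, x:T. ✓
x: successors {u, v, x}; ◇(◇p ∧ p) there: u:T, v:T, x:T. ✓
y: successors {t, u, x}; ◇(◇p ∧ p) there: t:T, u:T, x:T. ✓
Satisfying worlds: {t, u, v, x, y}.

5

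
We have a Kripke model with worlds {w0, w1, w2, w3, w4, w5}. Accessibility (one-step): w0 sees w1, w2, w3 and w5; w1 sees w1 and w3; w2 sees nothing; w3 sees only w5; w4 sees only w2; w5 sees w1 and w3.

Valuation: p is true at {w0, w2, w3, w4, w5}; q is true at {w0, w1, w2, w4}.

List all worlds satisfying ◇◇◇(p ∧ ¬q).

w0: successors {w1, w2, w3, w5}; ◇◇(p ∧ ¬q) there: w1:T, w2:F, w3:T, w5:T. ✓
w1: successors {w1, w3}; ◇◇(p ∧ ¬q) there: w1:T, w3:T. ✓
w2: no successors, so ◇◇◇(p ∧ ¬q) fails. ✗
w3: successors {w5}; ◇◇(p ∧ ¬q) there: w5:T. ✓
w4: successors {w2}; ◇◇(p ∧ ¬q) there: w2:F. ✗
w5: successors {w1, w3}; ◇◇(p ∧ ¬q) there: w1:T, w3:T. ✓

{w0, w1, w3, w5}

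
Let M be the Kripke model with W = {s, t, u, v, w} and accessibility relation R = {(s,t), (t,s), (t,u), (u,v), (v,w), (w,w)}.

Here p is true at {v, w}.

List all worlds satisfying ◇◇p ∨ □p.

{t, u, v, w}

s: ◇◇p is F, □p is F. ✗
t: ◇◇p is T, □p is F. ✓
u: ◇◇p is T, □p is T. ✓
v: ◇◇p is T, □p is T. ✓
w: ◇◇p is T, □p is T. ✓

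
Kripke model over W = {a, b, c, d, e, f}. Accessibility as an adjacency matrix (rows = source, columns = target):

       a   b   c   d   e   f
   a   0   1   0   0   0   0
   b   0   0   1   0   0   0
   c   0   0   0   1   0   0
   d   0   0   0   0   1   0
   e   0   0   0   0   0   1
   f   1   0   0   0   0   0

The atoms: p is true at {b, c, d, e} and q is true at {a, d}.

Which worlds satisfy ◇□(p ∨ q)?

{a, b, c, e, f}

a: successors {b}; □(p ∨ q) there: b:T. ✓
b: successors {c}; □(p ∨ q) there: c:T. ✓
c: successors {d}; □(p ∨ q) there: d:T. ✓
d: successors {e}; □(p ∨ q) there: e:F. ✗
e: successors {f}; □(p ∨ q) there: f:T. ✓
f: successors {a}; □(p ∨ q) there: a:T. ✓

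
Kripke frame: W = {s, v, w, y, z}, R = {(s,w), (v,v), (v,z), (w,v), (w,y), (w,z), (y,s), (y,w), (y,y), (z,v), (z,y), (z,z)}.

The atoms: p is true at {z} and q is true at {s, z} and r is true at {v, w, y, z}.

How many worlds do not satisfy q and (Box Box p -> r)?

3

s: q is T, Box Box p -> r is T. ✓
v: q is F, Box Box p -> r is T. ✗
w: q is F, Box Box p -> r is T. ✗
y: q is F, Box Box p -> r is T. ✗
z: q is T, Box Box p -> r is T. ✓
Satisfying worlds: {s, z}.
So q and (Box Box p -> r) fails at the other 3 worlds.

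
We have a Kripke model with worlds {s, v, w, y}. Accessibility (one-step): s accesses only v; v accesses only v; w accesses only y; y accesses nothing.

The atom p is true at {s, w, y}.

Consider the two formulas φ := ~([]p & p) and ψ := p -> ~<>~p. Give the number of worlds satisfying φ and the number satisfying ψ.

2 and 3

For ~([]p & p):
s: []p & p is F. ✓
v: []p & p is F. ✓
w: []p & p is T. ✗
y: []p & p is T. ✗
— 2 worlds.
For p -> ~<>~p:
s: p is T, ~<>~p is F. ✗
v: p is F, ~<>~p is F. ✓
w: p is T, ~<>~p is T. ✓
y: p is T, ~<>~p is T. ✓
— 3 worlds.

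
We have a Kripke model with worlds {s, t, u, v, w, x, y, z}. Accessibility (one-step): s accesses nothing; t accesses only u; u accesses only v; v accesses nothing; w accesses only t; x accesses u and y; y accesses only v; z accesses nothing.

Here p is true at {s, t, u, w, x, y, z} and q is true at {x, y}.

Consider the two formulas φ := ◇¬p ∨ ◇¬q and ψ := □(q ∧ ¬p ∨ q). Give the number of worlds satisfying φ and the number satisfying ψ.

For ◇¬p ∨ ◇¬q:
s: ◇¬p is F, ◇¬q is F. ✗
t: ◇¬p is F, ◇¬q is T. ✓
u: ◇¬p is T, ◇¬q is T. ✓
v: ◇¬p is F, ◇¬q is F. ✗
w: ◇¬p is F, ◇¬q is T. ✓
x: ◇¬p is F, ◇¬q is T. ✓
y: ◇¬p is T, ◇¬q is T. ✓
z: ◇¬p is F, ◇¬q is F. ✗
— 5 worlds.
For □(q ∧ ¬p ∨ q):
s: no successors, so □(q ∧ ¬p ∨ q) holds vacuously. ✓
t: successors {u}; q ∧ ¬p ∨ q there: u:F. ✗
u: successors {v}; q ∧ ¬p ∨ q there: v:F. ✗
v: no successors, so □(q ∧ ¬p ∨ q) holds vacuously. ✓
w: successors {t}; q ∧ ¬p ∨ q there: t:F. ✗
x: successors {u, y}; q ∧ ¬p ∨ q there: u:F, y:T. ✗
y: successors {v}; q ∧ ¬p ∨ q there: v:F. ✗
z: no successors, so □(q ∧ ¬p ∨ q) holds vacuously. ✓
— 3 worlds.

5 and 3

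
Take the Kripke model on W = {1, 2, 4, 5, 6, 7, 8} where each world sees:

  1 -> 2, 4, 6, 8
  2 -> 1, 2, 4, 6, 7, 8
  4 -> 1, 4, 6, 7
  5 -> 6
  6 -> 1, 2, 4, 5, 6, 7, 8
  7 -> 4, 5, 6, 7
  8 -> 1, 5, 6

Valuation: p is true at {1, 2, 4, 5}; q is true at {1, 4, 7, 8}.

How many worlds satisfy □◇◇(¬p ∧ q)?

1: successors {2, 4, 6, 8}; ◇◇(¬p ∧ q) there: 2:T, 4:T, 6:T, 8:T. ✓
2: successors {1, 2, 4, 6, 7, 8}; ◇◇(¬p ∧ q) there: 1:T, 2:T, 4:T, 6:T, 7:T, 8:T. ✓
4: successors {1, 4, 6, 7}; ◇◇(¬p ∧ q) there: 1:T, 4:T, 6:T, 7:T. ✓
5: successors {6}; ◇◇(¬p ∧ q) there: 6:T. ✓
6: successors {1, 2, 4, 5, 6, 7, 8}; ◇◇(¬p ∧ q) there: 1:T, 2:T, 4:T, 5:T, 6:T, 7:T, 8:T. ✓
7: successors {4, 5, 6, 7}; ◇◇(¬p ∧ q) there: 4:T, 5:T, 6:T, 7:T. ✓
8: successors {1, 5, 6}; ◇◇(¬p ∧ q) there: 1:T, 5:T, 6:T. ✓
Satisfying worlds: {1, 2, 4, 5, 6, 7, 8}.

7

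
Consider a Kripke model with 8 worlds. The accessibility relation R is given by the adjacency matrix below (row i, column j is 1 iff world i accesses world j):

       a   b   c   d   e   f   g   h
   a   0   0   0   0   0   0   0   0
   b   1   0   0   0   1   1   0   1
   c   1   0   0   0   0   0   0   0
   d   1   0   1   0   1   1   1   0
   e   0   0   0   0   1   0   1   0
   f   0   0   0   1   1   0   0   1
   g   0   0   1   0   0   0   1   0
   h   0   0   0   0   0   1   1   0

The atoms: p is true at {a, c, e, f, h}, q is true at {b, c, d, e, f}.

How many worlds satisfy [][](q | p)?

2

a: no successors, so [][](q | p) holds vacuously. ✓
b: successors {a, e, f, h}; [](q | p) there: a:T, e:F, f:T, h:F. ✗
c: successors {a}; [](q | p) there: a:T. ✓
d: successors {a, c, e, f, g}; [](q | p) there: a:T, c:T, e:F, f:T, g:F. ✗
e: successors {e, g}; [](q | p) there: e:F, g:F. ✗
f: successors {d, e, h}; [](q | p) there: d:F, e:F, h:F. ✗
g: successors {c, g}; [](q | p) there: c:T, g:F. ✗
h: successors {f, g}; [](q | p) there: f:T, g:F. ✗
Satisfying worlds: {a, c}.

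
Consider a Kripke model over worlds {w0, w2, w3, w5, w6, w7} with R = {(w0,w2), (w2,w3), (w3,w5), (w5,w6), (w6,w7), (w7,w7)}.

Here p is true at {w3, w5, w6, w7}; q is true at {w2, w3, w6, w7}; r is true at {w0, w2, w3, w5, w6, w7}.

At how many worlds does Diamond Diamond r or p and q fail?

w0: Diamond Diamond r is T, p and q is F. ✓
w2: Diamond Diamond r is T, p and q is F. ✓
w3: Diamond Diamond r is T, p and q is T. ✓
w5: Diamond Diamond r is T, p and q is F. ✓
w6: Diamond Diamond r is T, p and q is T. ✓
w7: Diamond Diamond r is T, p and q is T. ✓
Satisfying worlds: {w0, w2, w3, w5, w6, w7}.
So Diamond Diamond r or p and q fails at the other 0 worlds.

0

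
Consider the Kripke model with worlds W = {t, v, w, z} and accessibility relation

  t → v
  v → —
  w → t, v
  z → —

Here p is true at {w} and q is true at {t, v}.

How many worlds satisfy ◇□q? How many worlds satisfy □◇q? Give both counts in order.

For ◇□q:
t: successors {v}; □q there: v:T. ✓
v: no successors, so ◇□q fails. ✗
w: successors {t, v}; □q there: t:T, v:T. ✓
z: no successors, so ◇□q fails. ✗
— 2 worlds.
For □◇q:
t: successors {v}; ◇q there: v:F. ✗
v: no successors, so □◇q holds vacuously. ✓
w: successors {t, v}; ◇q there: t:T, v:F. ✗
z: no successors, so □◇q holds vacuously. ✓
— 2 worlds.

2 and 2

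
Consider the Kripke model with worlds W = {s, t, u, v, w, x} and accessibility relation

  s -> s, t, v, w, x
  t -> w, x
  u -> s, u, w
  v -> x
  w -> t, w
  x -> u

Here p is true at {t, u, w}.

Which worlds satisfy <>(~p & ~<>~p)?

{s, t, v}

s: successors {s, t, v, w, x}; ~p & ~<>~p there: s:F, t:F, v:F, w:F, x:T. ✓
t: successors {w, x}; ~p & ~<>~p there: w:F, x:T. ✓
u: successors {s, u, w}; ~p & ~<>~p there: s:F, u:F, w:F. ✗
v: successors {x}; ~p & ~<>~p there: x:T. ✓
w: successors {t, w}; ~p & ~<>~p there: t:F, w:F. ✗
x: successors {u}; ~p & ~<>~p there: u:F. ✗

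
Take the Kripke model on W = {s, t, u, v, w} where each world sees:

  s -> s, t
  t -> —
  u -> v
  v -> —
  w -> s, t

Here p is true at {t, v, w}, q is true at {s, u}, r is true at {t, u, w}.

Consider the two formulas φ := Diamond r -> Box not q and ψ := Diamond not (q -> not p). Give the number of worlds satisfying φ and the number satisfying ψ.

For Diamond r -> Box not q:
s: Diamond r is T, Box not q is F. ✗
t: Diamond r is F, Box not q is T. ✓
u: Diamond r is F, Box not q is T. ✓
v: Diamond r is F, Box not q is T. ✓
w: Diamond r is T, Box not q is F. ✗
— 3 worlds.
For Diamond not (q -> not p):
s: successors {s, t}; not (q -> not p) there: s:F, t:F. ✗
t: no successors, so Diamond not (q -> not p) fails. ✗
u: successors {v}; not (q -> not p) there: v:F. ✗
v: no successors, so Diamond not (q -> not p) fails. ✗
w: successors {s, t}; not (q -> not p) there: s:F, t:F. ✗
— 0 worlds.

3 and 0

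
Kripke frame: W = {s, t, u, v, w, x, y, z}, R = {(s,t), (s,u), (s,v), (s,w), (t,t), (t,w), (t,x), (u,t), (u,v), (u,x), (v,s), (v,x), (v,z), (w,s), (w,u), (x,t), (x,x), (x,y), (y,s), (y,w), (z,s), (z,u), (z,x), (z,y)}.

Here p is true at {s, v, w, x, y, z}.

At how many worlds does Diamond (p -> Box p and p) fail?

2

s: successors {t, u, v, w}; p -> Box p and p there: t:T, u:T, v:T, w:F. ✓
t: successors {t, w, x}; p -> Box p and p there: t:T, w:F, x:F. ✓
u: successors {t, v, x}; p -> Box p and p there: t:T, v:T, x:F. ✓
v: successors {s, x, z}; p -> Box p and p there: s:F, x:F, z:F. ✗
w: successors {s, u}; p -> Box p and p there: s:F, u:T. ✓
x: successors {t, x, y}; p -> Box p and p there: t:T, x:F, y:T. ✓
y: successors {s, w}; p -> Box p and p there: s:F, w:F. ✗
z: successors {s, u, x, y}; p -> Box p and p there: s:F, u:T, x:F, y:T. ✓
Satisfying worlds: {s, t, u, w, x, z}.
So Diamond (p -> Box p and p) fails at the other 2 worlds.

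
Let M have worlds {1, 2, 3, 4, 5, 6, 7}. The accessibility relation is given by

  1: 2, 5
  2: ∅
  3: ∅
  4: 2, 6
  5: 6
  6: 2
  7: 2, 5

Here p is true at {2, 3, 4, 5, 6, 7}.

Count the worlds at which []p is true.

7

1: successors {2, 5}; p there: 2:T, 5:T. ✓
2: no successors, so []p holds vacuously. ✓
3: no successors, so []p holds vacuously. ✓
4: successors {2, 6}; p there: 2:T, 6:T. ✓
5: successors {6}; p there: 6:T. ✓
6: successors {2}; p there: 2:T. ✓
7: successors {2, 5}; p there: 2:T, 5:T. ✓
Satisfying worlds: {1, 2, 3, 4, 5, 6, 7}.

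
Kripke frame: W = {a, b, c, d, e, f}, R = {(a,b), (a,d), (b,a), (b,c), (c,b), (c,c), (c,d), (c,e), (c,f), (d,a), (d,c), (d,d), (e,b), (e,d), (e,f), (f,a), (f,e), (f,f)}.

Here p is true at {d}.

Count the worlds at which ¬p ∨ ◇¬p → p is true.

a: ¬p ∨ ◇¬p is T, p is F. ✗
b: ¬p ∨ ◇¬p is T, p is F. ✗
c: ¬p ∨ ◇¬p is T, p is F. ✗
d: ¬p ∨ ◇¬p is T, p is T. ✓
e: ¬p ∨ ◇¬p is T, p is F. ✗
f: ¬p ∨ ◇¬p is T, p is F. ✗
Satisfying worlds: {d}.

1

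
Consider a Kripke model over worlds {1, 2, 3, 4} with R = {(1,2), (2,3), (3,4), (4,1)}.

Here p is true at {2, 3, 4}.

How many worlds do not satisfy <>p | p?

1: <>p is T, p is F. ✓
2: <>p is T, p is T. ✓
3: <>p is T, p is T. ✓
4: <>p is F, p is T. ✓
Satisfying worlds: {1, 2, 3, 4}.
So <>p | p fails at the other 0 worlds.

0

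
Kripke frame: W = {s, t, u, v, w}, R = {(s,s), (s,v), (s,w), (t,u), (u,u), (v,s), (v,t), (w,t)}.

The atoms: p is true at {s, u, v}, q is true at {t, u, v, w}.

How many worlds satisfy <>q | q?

s: <>q is T, q is F. ✓
t: <>q is T, q is T. ✓
u: <>q is T, q is T. ✓
v: <>q is T, q is T. ✓
w: <>q is T, q is T. ✓
Satisfying worlds: {s, t, u, v, w}.

5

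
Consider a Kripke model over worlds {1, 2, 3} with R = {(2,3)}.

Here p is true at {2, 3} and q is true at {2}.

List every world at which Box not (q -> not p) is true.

1: no successors, so Box not (q -> not p) holds vacuously. ✓
2: successors {3}; not (q -> not p) there: 3:F. ✗
3: no successors, so Box not (q -> not p) holds vacuously. ✓

{1, 3}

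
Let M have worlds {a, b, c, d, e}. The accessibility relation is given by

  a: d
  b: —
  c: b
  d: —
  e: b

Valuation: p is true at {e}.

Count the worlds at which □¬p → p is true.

1

a: □¬p is T, p is F. ✗
b: □¬p is T, p is F. ✗
c: □¬p is T, p is F. ✗
d: □¬p is T, p is F. ✗
e: □¬p is T, p is T. ✓
Satisfying worlds: {e}.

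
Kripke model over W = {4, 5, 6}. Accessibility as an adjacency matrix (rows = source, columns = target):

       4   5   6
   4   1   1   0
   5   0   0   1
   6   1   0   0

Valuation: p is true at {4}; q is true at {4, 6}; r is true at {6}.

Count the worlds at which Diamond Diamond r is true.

1

4: successors {4, 5}; Diamond r there: 4:F, 5:T. ✓
5: successors {6}; Diamond r there: 6:F. ✗
6: successors {4}; Diamond r there: 4:F. ✗
Satisfying worlds: {4}.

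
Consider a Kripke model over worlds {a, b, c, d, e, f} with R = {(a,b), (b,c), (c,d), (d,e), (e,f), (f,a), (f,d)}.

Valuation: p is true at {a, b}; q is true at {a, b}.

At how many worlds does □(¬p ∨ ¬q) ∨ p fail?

a: □(¬p ∨ ¬q) is F, p is T. ✓
b: □(¬p ∨ ¬q) is T, p is T. ✓
c: □(¬p ∨ ¬q) is T, p is F. ✓
d: □(¬p ∨ ¬q) is T, p is F. ✓
e: □(¬p ∨ ¬q) is T, p is F. ✓
f: □(¬p ∨ ¬q) is F, p is F. ✗
Satisfying worlds: {a, b, c, d, e}.
So □(¬p ∨ ¬q) ∨ p fails at the other 1 world.

1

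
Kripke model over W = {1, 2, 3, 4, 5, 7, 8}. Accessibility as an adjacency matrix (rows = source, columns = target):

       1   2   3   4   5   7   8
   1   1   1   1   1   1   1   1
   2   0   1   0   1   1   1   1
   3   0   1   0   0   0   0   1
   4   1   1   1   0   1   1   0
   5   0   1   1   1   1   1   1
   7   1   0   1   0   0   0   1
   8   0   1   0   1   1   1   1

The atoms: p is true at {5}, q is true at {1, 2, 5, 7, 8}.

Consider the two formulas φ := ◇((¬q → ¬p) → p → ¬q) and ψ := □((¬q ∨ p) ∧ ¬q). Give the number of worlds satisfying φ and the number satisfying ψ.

7 and 0

For ◇((¬q → ¬p) → p → ¬q):
1: successors {1, 2, 3, 4, 5, 7, 8}; (¬q → ¬p) → p → ¬q there: 1:T, 2:T, 3:T, 4:T, 5:F, 7:T, 8:T. ✓
2: successors {2, 4, 5, 7, 8}; (¬q → ¬p) → p → ¬q there: 2:T, 4:T, 5:F, 7:T, 8:T. ✓
3: successors {2, 8}; (¬q → ¬p) → p → ¬q there: 2:T, 8:T. ✓
4: successors {1, 2, 3, 5, 7}; (¬q → ¬p) → p → ¬q there: 1:T, 2:T, 3:T, 5:F, 7:T. ✓
5: successors {2, 3, 4, 5, 7, 8}; (¬q → ¬p) → p → ¬q there: 2:T, 3:T, 4:T, 5:F, 7:T, 8:T. ✓
7: successors {1, 3, 8}; (¬q → ¬p) → p → ¬q there: 1:T, 3:T, 8:T. ✓
8: successors {2, 4, 5, 7, 8}; (¬q → ¬p) → p → ¬q there: 2:T, 4:T, 5:F, 7:T, 8:T. ✓
— 7 worlds.
For □((¬q ∨ p) ∧ ¬q):
1: successors {1, 2, 3, 4, 5, 7, 8}; (¬q ∨ p) ∧ ¬q there: 1:F, 2:F, 3:T, 4:T, 5:F, 7:F, 8:F. ✗
2: successors {2, 4, 5, 7, 8}; (¬q ∨ p) ∧ ¬q there: 2:F, 4:T, 5:F, 7:F, 8:F. ✗
3: successors {2, 8}; (¬q ∨ p) ∧ ¬q there: 2:F, 8:F. ✗
4: successors {1, 2, 3, 5, 7}; (¬q ∨ p) ∧ ¬q there: 1:F, 2:F, 3:T, 5:F, 7:F. ✗
5: successors {2, 3, 4, 5, 7, 8}; (¬q ∨ p) ∧ ¬q there: 2:F, 3:T, 4:T, 5:F, 7:F, 8:F. ✗
7: successors {1, 3, 8}; (¬q ∨ p) ∧ ¬q there: 1:F, 3:T, 8:F. ✗
8: successors {2, 4, 5, 7, 8}; (¬q ∨ p) ∧ ¬q there: 2:F, 4:T, 5:F, 7:F, 8:F. ✗
— 0 worlds.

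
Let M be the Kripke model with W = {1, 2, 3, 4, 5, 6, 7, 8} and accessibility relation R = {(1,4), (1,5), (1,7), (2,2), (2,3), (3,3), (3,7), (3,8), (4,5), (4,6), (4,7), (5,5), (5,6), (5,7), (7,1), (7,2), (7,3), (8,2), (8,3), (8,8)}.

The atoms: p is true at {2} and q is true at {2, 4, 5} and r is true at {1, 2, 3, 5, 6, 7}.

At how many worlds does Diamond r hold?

7

1: successors {4, 5, 7}; r there: 4:F, 5:T, 7:T. ✓
2: successors {2, 3}; r there: 2:T, 3:T. ✓
3: successors {3, 7, 8}; r there: 3:T, 7:T, 8:F. ✓
4: successors {5, 6, 7}; r there: 5:T, 6:T, 7:T. ✓
5: successors {5, 6, 7}; r there: 5:T, 6:T, 7:T. ✓
6: no successors, so Diamond r fails. ✗
7: successors {1, 2, 3}; r there: 1:T, 2:T, 3:T. ✓
8: successors {2, 3, 8}; r there: 2:T, 3:T, 8:F. ✓
Satisfying worlds: {1, 2, 3, 4, 5, 7, 8}.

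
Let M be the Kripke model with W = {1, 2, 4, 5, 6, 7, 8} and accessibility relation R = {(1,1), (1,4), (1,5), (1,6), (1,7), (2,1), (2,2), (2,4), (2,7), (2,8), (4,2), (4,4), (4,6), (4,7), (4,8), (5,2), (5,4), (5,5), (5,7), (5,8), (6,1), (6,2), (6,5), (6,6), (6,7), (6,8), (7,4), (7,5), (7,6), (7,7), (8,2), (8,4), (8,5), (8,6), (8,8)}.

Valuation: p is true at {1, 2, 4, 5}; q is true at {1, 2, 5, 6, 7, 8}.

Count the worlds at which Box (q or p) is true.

1: successors {1, 4, 5, 6, 7}; q or p there: 1:T, 4:T, 5:T, 6:T, 7:T. ✓
2: successors {1, 2, 4, 7, 8}; q or p there: 1:T, 2:T, 4:T, 7:T, 8:T. ✓
4: successors {2, 4, 6, 7, 8}; q or p there: 2:T, 4:T, 6:T, 7:T, 8:T. ✓
5: successors {2, 4, 5, 7, 8}; q or p there: 2:T, 4:T, 5:T, 7:T, 8:T. ✓
6: successors {1, 2, 5, 6, 7, 8}; q or p there: 1:T, 2:T, 5:T, 6:T, 7:T, 8:T. ✓
7: successors {4, 5, 6, 7}; q or p there: 4:T, 5:T, 6:T, 7:T. ✓
8: successors {2, 4, 5, 6, 8}; q or p there: 2:T, 4:T, 5:T, 6:T, 8:T. ✓
Satisfying worlds: {1, 2, 4, 5, 6, 7, 8}.

7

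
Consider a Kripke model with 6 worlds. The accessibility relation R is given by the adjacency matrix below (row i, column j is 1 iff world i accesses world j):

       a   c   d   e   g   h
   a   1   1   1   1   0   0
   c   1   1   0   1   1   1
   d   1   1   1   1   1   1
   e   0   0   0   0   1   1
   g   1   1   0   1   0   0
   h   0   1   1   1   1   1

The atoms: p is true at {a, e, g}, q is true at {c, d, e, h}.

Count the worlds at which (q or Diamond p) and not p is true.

3

a: q or Diamond p is T, not p is F. ✗
c: q or Diamond p is T, not p is T. ✓
d: q or Diamond p is T, not p is T. ✓
e: q or Diamond p is T, not p is F. ✗
g: q or Diamond p is T, not p is F. ✗
h: q or Diamond p is T, not p is T. ✓
Satisfying worlds: {c, d, h}.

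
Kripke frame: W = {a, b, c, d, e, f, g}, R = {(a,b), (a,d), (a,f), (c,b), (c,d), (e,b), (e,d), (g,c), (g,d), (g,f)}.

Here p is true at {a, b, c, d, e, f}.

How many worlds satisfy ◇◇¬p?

a: successors {b, d, f}; ◇¬p there: b:F, d:F, f:F. ✗
b: no successors, so ◇◇¬p fails. ✗
c: successors {b, d}; ◇¬p there: b:F, d:F. ✗
d: no successors, so ◇◇¬p fails. ✗
e: successors {b, d}; ◇¬p there: b:F, d:F. ✗
f: no successors, so ◇◇¬p fails. ✗
g: successors {c, d, f}; ◇¬p there: c:F, d:F, f:F. ✗
Satisfying worlds: ∅.

0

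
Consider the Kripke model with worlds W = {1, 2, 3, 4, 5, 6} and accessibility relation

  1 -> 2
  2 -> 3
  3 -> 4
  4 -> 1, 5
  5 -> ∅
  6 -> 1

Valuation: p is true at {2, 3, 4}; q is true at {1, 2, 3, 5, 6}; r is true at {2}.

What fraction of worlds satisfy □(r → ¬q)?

5/6

1: successors {2}; r → ¬q there: 2:F. ✗
2: successors {3}; r → ¬q there: 3:T. ✓
3: successors {4}; r → ¬q there: 4:T. ✓
4: successors {1, 5}; r → ¬q there: 1:T, 5:T. ✓
5: no successors, so □(r → ¬q) holds vacuously. ✓
6: successors {1}; r → ¬q there: 1:T. ✓
That's 5 of 6 worlds, so 5/6.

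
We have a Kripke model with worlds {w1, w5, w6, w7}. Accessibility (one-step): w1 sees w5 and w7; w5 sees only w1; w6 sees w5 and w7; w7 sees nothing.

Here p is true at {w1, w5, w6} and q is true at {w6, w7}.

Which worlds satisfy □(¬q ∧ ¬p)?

{w7}

w1: successors {w5, w7}; ¬q ∧ ¬p there: w5:F, w7:F. ✗
w5: successors {w1}; ¬q ∧ ¬p there: w1:F. ✗
w6: successors {w5, w7}; ¬q ∧ ¬p there: w5:F, w7:F. ✗
w7: no successors, so □(¬q ∧ ¬p) holds vacuously. ✓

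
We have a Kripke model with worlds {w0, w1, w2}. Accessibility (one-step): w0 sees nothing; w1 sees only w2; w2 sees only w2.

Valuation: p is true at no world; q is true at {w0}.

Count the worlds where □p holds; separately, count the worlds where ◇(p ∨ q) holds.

1 and 0

For □p:
w0: no successors, so □p holds vacuously. ✓
w1: successors {w2}; p there: w2:F. ✗
w2: successors {w2}; p there: w2:F. ✗
— 1 world.
For ◇(p ∨ q):
w0: no successors, so ◇(p ∨ q) fails. ✗
w1: successors {w2}; p ∨ q there: w2:F. ✗
w2: successors {w2}; p ∨ q there: w2:F. ✗
— 0 worlds.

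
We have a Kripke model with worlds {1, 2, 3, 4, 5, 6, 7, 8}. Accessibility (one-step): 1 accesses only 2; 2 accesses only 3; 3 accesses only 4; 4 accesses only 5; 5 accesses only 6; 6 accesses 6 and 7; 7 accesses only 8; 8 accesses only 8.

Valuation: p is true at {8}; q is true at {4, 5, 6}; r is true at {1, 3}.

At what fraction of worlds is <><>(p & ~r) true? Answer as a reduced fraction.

3/8

1: successors {2}; <>(p & ~r) there: 2:F. ✗
2: successors {3}; <>(p & ~r) there: 3:F. ✗
3: successors {4}; <>(p & ~r) there: 4:F. ✗
4: successors {5}; <>(p & ~r) there: 5:F. ✗
5: successors {6}; <>(p & ~r) there: 6:F. ✗
6: successors {6, 7}; <>(p & ~r) there: 6:F, 7:T. ✓
7: successors {8}; <>(p & ~r) there: 8:T. ✓
8: successors {8}; <>(p & ~r) there: 8:T. ✓
That's 3 of 8 worlds, so 3/8.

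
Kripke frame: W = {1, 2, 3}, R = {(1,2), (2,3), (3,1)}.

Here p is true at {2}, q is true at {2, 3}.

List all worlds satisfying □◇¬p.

{1, 2}

1: successors {2}; ◇¬p there: 2:T. ✓
2: successors {3}; ◇¬p there: 3:T. ✓
3: successors {1}; ◇¬p there: 1:F. ✗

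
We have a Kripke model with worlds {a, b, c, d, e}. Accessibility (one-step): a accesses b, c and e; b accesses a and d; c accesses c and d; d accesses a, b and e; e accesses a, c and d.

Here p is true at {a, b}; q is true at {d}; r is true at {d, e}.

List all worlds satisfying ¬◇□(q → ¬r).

{a}

a: ◇□(q → ¬r) is F. ✓
b: ◇□(q → ¬r) is T. ✗
c: ◇□(q → ¬r) is T. ✗
d: ◇□(q → ¬r) is T. ✗
e: ◇□(q → ¬r) is T. ✗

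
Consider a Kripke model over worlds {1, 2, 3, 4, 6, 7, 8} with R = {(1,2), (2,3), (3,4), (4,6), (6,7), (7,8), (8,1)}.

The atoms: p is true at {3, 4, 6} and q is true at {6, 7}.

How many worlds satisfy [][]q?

1: successors {2}; []q there: 2:F. ✗
2: successors {3}; []q there: 3:F. ✗
3: successors {4}; []q there: 4:T. ✓
4: successors {6}; []q there: 6:T. ✓
6: successors {7}; []q there: 7:F. ✗
7: successors {8}; []q there: 8:F. ✗
8: successors {1}; []q there: 1:F. ✗
Satisfying worlds: {3, 4}.

2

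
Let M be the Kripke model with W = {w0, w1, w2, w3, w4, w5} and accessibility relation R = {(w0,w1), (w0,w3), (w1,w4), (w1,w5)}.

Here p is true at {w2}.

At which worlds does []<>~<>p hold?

{w2, w3, w4, w5}

w0: successors {w1, w3}; <>~<>p there: w1:T, w3:F. ✗
w1: successors {w4, w5}; <>~<>p there: w4:F, w5:F. ✗
w2: no successors, so []<>~<>p holds vacuously. ✓
w3: no successors, so []<>~<>p holds vacuously. ✓
w4: no successors, so []<>~<>p holds vacuously. ✓
w5: no successors, so []<>~<>p holds vacuously. ✓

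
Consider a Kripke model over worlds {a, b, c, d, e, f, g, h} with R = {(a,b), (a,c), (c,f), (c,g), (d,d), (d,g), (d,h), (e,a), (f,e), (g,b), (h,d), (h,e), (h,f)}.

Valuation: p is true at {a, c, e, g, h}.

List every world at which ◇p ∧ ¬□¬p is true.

{a, c, d, e, f, h}

a: ◇p is T, ¬□¬p is T. ✓
b: ◇p is F, ¬□¬p is F. ✗
c: ◇p is T, ¬□¬p is T. ✓
d: ◇p is T, ¬□¬p is T. ✓
e: ◇p is T, ¬□¬p is T. ✓
f: ◇p is T, ¬□¬p is T. ✓
g: ◇p is F, ¬□¬p is F. ✗
h: ◇p is T, ¬□¬p is T. ✓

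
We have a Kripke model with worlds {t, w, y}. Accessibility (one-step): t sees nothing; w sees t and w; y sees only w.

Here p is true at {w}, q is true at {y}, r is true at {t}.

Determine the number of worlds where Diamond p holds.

2

t: no successors, so Diamond p fails. ✗
w: successors {t, w}; p there: t:F, w:T. ✓
y: successors {w}; p there: w:T. ✓
Satisfying worlds: {w, y}.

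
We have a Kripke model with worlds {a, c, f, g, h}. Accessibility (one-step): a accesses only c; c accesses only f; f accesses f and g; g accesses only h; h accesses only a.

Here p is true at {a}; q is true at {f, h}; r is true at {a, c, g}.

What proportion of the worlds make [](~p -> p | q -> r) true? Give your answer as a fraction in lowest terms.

a: successors {c}; ~p -> p | q -> r there: c:T. ✓
c: successors {f}; ~p -> p | q -> r there: f:F. ✗
f: successors {f, g}; ~p -> p | q -> r there: f:F, g:T. ✗
g: successors {h}; ~p -> p | q -> r there: h:F. ✗
h: successors {a}; ~p -> p | q -> r there: a:T. ✓
That's 2 of 5 worlds, so 2/5.

2/5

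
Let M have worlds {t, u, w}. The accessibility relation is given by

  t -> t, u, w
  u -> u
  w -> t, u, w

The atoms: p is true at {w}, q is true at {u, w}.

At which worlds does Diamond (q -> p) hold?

{t, w}

t: successors {t, u, w}; q -> p there: t:T, u:F, w:T. ✓
u: successors {u}; q -> p there: u:F. ✗
w: successors {t, u, w}; q -> p there: t:T, u:F, w:T. ✓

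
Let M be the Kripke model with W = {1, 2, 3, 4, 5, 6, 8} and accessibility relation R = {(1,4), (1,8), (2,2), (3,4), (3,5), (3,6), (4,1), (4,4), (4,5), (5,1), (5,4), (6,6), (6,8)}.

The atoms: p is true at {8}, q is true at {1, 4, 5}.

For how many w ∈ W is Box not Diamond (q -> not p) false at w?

1: successors {4, 8}; not Diamond (q -> not p) there: 4:F, 8:T. ✗
2: successors {2}; not Diamond (q -> not p) there: 2:F. ✗
3: successors {4, 5, 6}; not Diamond (q -> not p) there: 4:F, 5:F, 6:F. ✗
4: successors {1, 4, 5}; not Diamond (q -> not p) there: 1:F, 4:F, 5:F. ✗
5: successors {1, 4}; not Diamond (q -> not p) there: 1:F, 4:F. ✗
6: successors {6, 8}; not Diamond (q -> not p) there: 6:F, 8:T. ✗
8: no successors, so Box not Diamond (q -> not p) holds vacuously. ✓
Satisfying worlds: {8}.
So Box not Diamond (q -> not p) fails at the other 6 worlds.

6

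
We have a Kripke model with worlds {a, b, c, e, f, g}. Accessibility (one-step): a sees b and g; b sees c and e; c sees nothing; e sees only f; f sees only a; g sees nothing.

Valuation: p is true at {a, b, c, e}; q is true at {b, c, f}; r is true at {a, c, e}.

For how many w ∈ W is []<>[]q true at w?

a: successors {b, g}; <>[]q there: b:T, g:F. ✗
b: successors {c, e}; <>[]q there: c:F, e:F. ✗
c: no successors, so []<>[]q holds vacuously. ✓
e: successors {f}; <>[]q there: f:F. ✗
f: successors {a}; <>[]q there: a:T. ✓
g: no successors, so []<>[]q holds vacuously. ✓
Satisfying worlds: {c, f, g}.

3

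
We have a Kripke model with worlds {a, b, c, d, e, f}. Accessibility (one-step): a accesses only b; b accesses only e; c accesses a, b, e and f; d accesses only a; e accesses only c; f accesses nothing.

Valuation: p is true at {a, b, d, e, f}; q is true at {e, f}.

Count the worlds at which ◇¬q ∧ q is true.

a: ◇¬q is T, q is F. ✗
b: ◇¬q is F, q is F. ✗
c: ◇¬q is T, q is F. ✗
d: ◇¬q is T, q is F. ✗
e: ◇¬q is T, q is T. ✓
f: ◇¬q is F, q is T. ✗
Satisfying worlds: {e}.

1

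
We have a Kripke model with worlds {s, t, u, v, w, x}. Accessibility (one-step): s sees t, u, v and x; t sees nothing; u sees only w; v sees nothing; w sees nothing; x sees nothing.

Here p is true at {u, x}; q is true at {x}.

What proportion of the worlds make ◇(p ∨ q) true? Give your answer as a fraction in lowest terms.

1/6

s: successors {t, u, v, x}; p ∨ q there: t:F, u:T, v:F, x:T. ✓
t: no successors, so ◇(p ∨ q) fails. ✗
u: successors {w}; p ∨ q there: w:F. ✗
v: no successors, so ◇(p ∨ q) fails. ✗
w: no successors, so ◇(p ∨ q) fails. ✗
x: no successors, so ◇(p ∨ q) fails. ✗
That's 1 of 6 worlds, so 1/6.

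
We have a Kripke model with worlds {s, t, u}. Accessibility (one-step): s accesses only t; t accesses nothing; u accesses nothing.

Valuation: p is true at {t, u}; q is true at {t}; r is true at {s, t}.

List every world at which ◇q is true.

{s}

s: successors {t}; q there: t:T. ✓
t: no successors, so ◇q fails. ✗
u: no successors, so ◇q fails. ✗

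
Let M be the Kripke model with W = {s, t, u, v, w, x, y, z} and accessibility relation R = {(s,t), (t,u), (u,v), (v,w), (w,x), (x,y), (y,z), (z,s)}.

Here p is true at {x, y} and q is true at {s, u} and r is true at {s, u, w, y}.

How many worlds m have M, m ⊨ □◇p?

s: successors {t}; ◇p there: t:F. ✗
t: successors {u}; ◇p there: u:F. ✗
u: successors {v}; ◇p there: v:F. ✗
v: successors {w}; ◇p there: w:T. ✓
w: successors {x}; ◇p there: x:T. ✓
x: successors {y}; ◇p there: y:F. ✗
y: successors {z}; ◇p there: z:F. ✗
z: successors {s}; ◇p there: s:F. ✗
Satisfying worlds: {v, w}.

2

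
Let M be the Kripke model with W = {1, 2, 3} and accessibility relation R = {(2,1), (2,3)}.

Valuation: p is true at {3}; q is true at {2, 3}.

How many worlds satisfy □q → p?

1: □q is T, p is F. ✗
2: □q is F, p is F. ✓
3: □q is T, p is T. ✓
Satisfying worlds: {2, 3}.

2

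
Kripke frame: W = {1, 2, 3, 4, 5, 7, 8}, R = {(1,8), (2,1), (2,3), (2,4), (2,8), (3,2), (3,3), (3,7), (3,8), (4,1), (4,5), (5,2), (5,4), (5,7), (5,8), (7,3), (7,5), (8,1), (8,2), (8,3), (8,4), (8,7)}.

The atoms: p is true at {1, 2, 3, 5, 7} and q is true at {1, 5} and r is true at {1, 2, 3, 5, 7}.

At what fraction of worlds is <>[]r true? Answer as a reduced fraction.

1: successors {8}; []r there: 8:F. ✗
2: successors {1, 3, 4, 8}; []r there: 1:F, 3:F, 4:T, 8:F. ✓
3: successors {2, 3, 7, 8}; []r there: 2:F, 3:F, 7:T, 8:F. ✓
4: successors {1, 5}; []r there: 1:F, 5:F. ✗
5: successors {2, 4, 7, 8}; []r there: 2:F, 4:T, 7:T, 8:F. ✓
7: successors {3, 5}; []r there: 3:F, 5:F. ✗
8: successors {1, 2, 3, 4, 7}; []r there: 1:F, 2:F, 3:F, 4:T, 7:T. ✓
That's 4 of 7 worlds, so 4/7.

4/7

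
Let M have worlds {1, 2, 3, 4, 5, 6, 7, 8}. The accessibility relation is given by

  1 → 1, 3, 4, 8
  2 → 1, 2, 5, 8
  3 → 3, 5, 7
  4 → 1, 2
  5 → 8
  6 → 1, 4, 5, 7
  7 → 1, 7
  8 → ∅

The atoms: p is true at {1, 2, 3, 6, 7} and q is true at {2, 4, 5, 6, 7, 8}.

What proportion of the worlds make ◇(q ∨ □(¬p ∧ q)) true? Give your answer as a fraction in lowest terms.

7/8

1: successors {1, 3, 4, 8}; q ∨ □(¬p ∧ q) there: 1:F, 3:F, 4:T, 8:T. ✓
2: successors {1, 2, 5, 8}; q ∨ □(¬p ∧ q) there: 1:F, 2:T, 5:T, 8:T. ✓
3: successors {3, 5, 7}; q ∨ □(¬p ∧ q) there: 3:F, 5:T, 7:T. ✓
4: successors {1, 2}; q ∨ □(¬p ∧ q) there: 1:F, 2:T. ✓
5: successors {8}; q ∨ □(¬p ∧ q) there: 8:T. ✓
6: successors {1, 4, 5, 7}; q ∨ □(¬p ∧ q) there: 1:F, 4:T, 5:T, 7:T. ✓
7: successors {1, 7}; q ∨ □(¬p ∧ q) there: 1:F, 7:T. ✓
8: no successors, so ◇(q ∨ □(¬p ∧ q)) fails. ✗
That's 7 of 8 worlds, so 7/8.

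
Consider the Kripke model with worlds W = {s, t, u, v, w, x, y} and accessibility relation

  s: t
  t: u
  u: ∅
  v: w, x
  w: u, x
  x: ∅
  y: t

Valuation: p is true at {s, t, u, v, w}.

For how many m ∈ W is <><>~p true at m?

s: successors {t}; <>~p there: t:F. ✗
t: successors {u}; <>~p there: u:F. ✗
u: no successors, so <><>~p fails. ✗
v: successors {w, x}; <>~p there: w:T, x:F. ✓
w: successors {u, x}; <>~p there: u:F, x:F. ✗
x: no successors, so <><>~p fails. ✗
y: successors {t}; <>~p there: t:F. ✗
Satisfying worlds: {v}.

1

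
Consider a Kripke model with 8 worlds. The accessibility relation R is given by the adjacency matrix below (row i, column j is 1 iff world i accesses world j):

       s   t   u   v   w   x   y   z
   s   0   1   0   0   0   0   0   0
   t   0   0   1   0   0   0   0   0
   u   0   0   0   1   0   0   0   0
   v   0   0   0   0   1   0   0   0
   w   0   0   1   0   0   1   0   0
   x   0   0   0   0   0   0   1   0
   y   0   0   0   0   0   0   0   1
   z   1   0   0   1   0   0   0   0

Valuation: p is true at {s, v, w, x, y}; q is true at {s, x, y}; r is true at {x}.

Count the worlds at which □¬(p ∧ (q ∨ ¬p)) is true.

s: successors {t}; ¬(p ∧ (q ∨ ¬p)) there: t:T. ✓
t: successors {u}; ¬(p ∧ (q ∨ ¬p)) there: u:T. ✓
u: successors {v}; ¬(p ∧ (q ∨ ¬p)) there: v:T. ✓
v: successors {w}; ¬(p ∧ (q ∨ ¬p)) there: w:T. ✓
w: successors {u, x}; ¬(p ∧ (q ∨ ¬p)) there: u:T, x:F. ✗
x: successors {y}; ¬(p ∧ (q ∨ ¬p)) there: y:F. ✗
y: successors {z}; ¬(p ∧ (q ∨ ¬p)) there: z:T. ✓
z: successors {s, v}; ¬(p ∧ (q ∨ ¬p)) there: s:F, v:T. ✗
Satisfying worlds: {s, t, u, v, y}.

5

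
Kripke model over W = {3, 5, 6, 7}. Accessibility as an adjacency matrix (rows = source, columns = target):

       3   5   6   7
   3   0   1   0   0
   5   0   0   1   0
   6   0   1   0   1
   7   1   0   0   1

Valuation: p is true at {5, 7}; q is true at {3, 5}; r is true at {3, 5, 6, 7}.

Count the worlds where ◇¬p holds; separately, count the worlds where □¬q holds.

For ◇¬p:
3: successors {5}; ¬p there: 5:F. ✗
5: successors {6}; ¬p there: 6:T. ✓
6: successors {5, 7}; ¬p there: 5:F, 7:F. ✗
7: successors {3, 7}; ¬p there: 3:T, 7:F. ✓
— 2 worlds.
For □¬q:
3: successors {5}; ¬q there: 5:F. ✗
5: successors {6}; ¬q there: 6:T. ✓
6: successors {5, 7}; ¬q there: 5:F, 7:T. ✗
7: successors {3, 7}; ¬q there: 3:F, 7:T. ✗
— 1 world.

2 and 1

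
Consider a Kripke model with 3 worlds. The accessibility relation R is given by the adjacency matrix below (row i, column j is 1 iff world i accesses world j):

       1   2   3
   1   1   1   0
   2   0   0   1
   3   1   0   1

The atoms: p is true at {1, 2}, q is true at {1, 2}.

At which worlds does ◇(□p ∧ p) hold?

1: successors {1, 2}; □p ∧ p there: 1:T, 2:F. ✓
2: successors {3}; □p ∧ p there: 3:F. ✗
3: successors {1, 3}; □p ∧ p there: 1:T, 3:F. ✓

{1, 3}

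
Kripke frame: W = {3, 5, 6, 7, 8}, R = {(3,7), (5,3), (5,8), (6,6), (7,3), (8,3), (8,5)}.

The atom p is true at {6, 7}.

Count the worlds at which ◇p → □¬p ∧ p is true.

3

3: ◇p is T, □¬p ∧ p is F. ✗
5: ◇p is F, □¬p ∧ p is F. ✓
6: ◇p is T, □¬p ∧ p is F. ✗
7: ◇p is F, □¬p ∧ p is T. ✓
8: ◇p is F, □¬p ∧ p is F. ✓
Satisfying worlds: {5, 7, 8}.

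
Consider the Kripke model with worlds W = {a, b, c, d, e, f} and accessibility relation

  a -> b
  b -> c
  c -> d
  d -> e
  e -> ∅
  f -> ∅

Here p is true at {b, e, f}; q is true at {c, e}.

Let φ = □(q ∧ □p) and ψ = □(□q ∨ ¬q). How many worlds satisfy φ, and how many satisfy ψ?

3 and 5

For □(q ∧ □p):
a: successors {b}; q ∧ □p there: b:F. ✗
b: successors {c}; q ∧ □p there: c:F. ✗
c: successors {d}; q ∧ □p there: d:F. ✗
d: successors {e}; q ∧ □p there: e:T. ✓
e: no successors, so □(q ∧ □p) holds vacuously. ✓
f: no successors, so □(q ∧ □p) holds vacuously. ✓
— 3 worlds.
For □(□q ∨ ¬q):
a: successors {b}; □q ∨ ¬q there: b:T. ✓
b: successors {c}; □q ∨ ¬q there: c:F. ✗
c: successors {d}; □q ∨ ¬q there: d:T. ✓
d: successors {e}; □q ∨ ¬q there: e:T. ✓
e: no successors, so □(□q ∨ ¬q) holds vacuously. ✓
f: no successors, so □(□q ∨ ¬q) holds vacuously. ✓
— 5 worlds.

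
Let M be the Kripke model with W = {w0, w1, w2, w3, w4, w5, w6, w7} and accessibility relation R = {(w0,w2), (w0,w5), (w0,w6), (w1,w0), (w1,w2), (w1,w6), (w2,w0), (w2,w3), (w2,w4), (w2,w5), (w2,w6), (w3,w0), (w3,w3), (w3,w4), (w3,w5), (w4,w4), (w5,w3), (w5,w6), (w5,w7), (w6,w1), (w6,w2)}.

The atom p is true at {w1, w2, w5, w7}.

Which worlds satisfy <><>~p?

{w0, w1, w2, w3, w4, w5, w6}

w0: successors {w2, w5, w6}; <>~p there: w2:T, w5:T, w6:F. ✓
w1: successors {w0, w2, w6}; <>~p there: w0:T, w2:T, w6:F. ✓
w2: successors {w0, w3, w4, w5, w6}; <>~p there: w0:T, w3:T, w4:T, w5:T, w6:F. ✓
w3: successors {w0, w3, w4, w5}; <>~p there: w0:T, w3:T, w4:T, w5:T. ✓
w4: successors {w4}; <>~p there: w4:T. ✓
w5: successors {w3, w6, w7}; <>~p there: w3:T, w6:F, w7:F. ✓
w6: successors {w1, w2}; <>~p there: w1:T, w2:T. ✓
w7: no successors, so <><>~p fails. ✗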